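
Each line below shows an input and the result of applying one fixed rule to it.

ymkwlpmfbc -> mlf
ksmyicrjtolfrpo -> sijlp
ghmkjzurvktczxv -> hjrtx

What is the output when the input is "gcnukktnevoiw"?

The pattern: keep one character in every 3, starting at position 2 (positions 2nd, 5th, 8th, ...).
For "gcnukktnevoiw" the result is "ckno".

ckno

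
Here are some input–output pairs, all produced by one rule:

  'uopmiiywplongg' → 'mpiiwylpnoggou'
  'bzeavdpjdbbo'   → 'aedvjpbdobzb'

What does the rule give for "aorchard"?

Looking at the pairs, the operation is to move the first 2 characters to the end (rotate left by 2), then swap each adjacent pair of characters (1↔2, 3↔4, ...).
On "aorchard": the first step gives "rchardao", and the second then gives "crahdroa".
(Check on "bzeavdpjdbbo": → "eavdpjdbbobz" → "aedvjpbdobzb" ✓)

crahdroa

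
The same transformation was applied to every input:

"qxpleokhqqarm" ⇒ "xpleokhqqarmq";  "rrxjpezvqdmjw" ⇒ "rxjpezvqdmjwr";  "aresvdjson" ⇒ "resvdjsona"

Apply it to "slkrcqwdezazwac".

Looking at the pairs, the operation is to move the first character to the end.
So "slkrcqwdezazwac" becomes "lkrcqwdezazwacs".

lkrcqwdezazwacs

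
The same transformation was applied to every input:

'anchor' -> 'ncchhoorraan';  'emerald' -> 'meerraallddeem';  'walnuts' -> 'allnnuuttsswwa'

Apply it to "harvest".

In each case the input is transformed by: double every character, then move the first 3 characters to the end (rotate left by 3).
For "harvest", step one produces "hhaarrvveesstt"; step two turns that into "arrvveesstthha".
(Check on "emerald": → "eemmeerraalldd" → "meerraallddeem" ✓)

arrvveesstthha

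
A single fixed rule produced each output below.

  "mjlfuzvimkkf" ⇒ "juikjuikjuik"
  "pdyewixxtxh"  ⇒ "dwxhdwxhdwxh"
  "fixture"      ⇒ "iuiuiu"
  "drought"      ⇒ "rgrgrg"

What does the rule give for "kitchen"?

ihihih

What's happening: keep one character in every 3, starting at position 2 (positions 2nd, 5th, 8th, ...), then write the whole string 3 times in a row.
Applying both steps to "kitchen": "ih", then "ihihih".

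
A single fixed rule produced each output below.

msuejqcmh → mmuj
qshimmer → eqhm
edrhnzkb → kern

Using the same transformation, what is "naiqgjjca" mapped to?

Looking at the pairs, the operation is to move the last 3 characters to the front (rotate right by 3), then keep every other character starting from the second (positions 2nd, 4th, 6th, ...).
Working it through for "naiqgjjca": intermediate "jcanaiqgj", final "cnig".

cnig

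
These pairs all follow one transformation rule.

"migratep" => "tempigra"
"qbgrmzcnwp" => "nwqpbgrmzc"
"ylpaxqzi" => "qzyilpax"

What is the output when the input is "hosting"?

inhgost

Rule — swap the first and last characters, then move the last 3 characters to the front (rotate right by 3).
Starting from "hosting": after the first operation, "gostinh"; after the second, "inhgost".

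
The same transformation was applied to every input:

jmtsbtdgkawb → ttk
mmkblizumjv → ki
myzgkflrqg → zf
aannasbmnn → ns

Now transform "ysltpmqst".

The transformation: keep one character in every 3, starting at position 3 (positions 3rd, 6th, 9th, ...), then delete the last character.
Applying that to "ysltpmqst" gives "lm".
(Check on "myzgkflrqg": → "zfq" → "zf" ✓)

lm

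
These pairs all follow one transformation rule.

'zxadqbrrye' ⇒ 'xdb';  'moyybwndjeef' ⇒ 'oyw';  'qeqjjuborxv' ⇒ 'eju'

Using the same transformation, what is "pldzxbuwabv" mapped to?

The pattern: keep every other character starting from the second (positions 2nd, 4th, 6th, ...), then keep only the first 3 characters.
On "pldzxbuwabv": the first step gives "lzbwb", and the second then gives "lzb".

lzb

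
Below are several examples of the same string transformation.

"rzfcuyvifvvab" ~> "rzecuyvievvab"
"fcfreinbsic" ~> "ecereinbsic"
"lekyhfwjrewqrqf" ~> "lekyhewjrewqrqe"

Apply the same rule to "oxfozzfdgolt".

oxeozzedgolt

The pattern: replace every "f" with "e".
For "oxfozzfdgolt" the result is "oxeozzedgolt".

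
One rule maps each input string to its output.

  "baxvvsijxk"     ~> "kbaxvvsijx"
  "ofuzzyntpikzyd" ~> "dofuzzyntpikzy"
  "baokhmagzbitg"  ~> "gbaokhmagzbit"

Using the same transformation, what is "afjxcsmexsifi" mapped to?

iafjxcsmexsif

The transformation: move the last character to the front.
So "afjxcsmexsifi" becomes "iafjxcsmexsif".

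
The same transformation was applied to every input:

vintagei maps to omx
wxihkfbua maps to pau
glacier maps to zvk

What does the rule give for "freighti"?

Looking at the pairs, the operation is to shift every letter 7 places backward in the alphabet (wrapping around), then keep one character in every 3, starting at position 1 (positions 1st, 4th, 7th, ...).
For "freighti" the result is "ybm".

ybm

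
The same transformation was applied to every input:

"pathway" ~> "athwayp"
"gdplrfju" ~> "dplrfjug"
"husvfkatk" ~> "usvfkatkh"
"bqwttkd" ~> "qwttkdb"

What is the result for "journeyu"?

ourneyuj

The transformation: move the first character to the end.
Doing the same to "journeyu": "ourneyuj".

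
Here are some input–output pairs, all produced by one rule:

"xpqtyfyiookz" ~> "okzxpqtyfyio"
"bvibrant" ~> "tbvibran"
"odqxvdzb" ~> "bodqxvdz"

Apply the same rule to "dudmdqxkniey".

ieydudmdqxkn

In each case the input is transformed by: swap the front and back halves of the string, then move the first 3 characters to the end (rotate left by 3).
"dudmdqxkniey" → "xknieydudmdq" → "ieydudmdqxkn".
(Check on "xpqtyfyiookz": → "yiookzxpqtyf" → "okzxpqtyfyio" ✓)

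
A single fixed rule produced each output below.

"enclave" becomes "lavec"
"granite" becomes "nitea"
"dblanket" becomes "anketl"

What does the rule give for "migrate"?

rateg

The transformation: delete the first 2 characters, then move the first character to the end.
Starting from "migrate": after the first operation, "grate"; after the second, "rateg".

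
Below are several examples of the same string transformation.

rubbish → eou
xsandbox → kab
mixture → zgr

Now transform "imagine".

Each output is the input with this applied: shift every letter 13 places forward in the alphabet (wrapping around) — i.e. ROT13, then keep one character in every 3, starting at position 1 (positions 1st, 4th, 7th, ...).
On "imagine": the first step gives "vzntvar", and the second then gives "vtr".

vtr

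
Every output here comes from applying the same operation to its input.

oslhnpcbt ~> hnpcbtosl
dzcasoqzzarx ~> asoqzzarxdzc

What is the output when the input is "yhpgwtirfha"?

gwtirfhayhp

The transformation: move the first 3 characters to the end (rotate left by 3).
Applying that to "yhpgwtirfha" gives "gwtirfhayhp".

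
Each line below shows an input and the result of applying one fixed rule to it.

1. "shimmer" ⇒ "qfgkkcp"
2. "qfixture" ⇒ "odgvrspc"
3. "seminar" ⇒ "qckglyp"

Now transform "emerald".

ckcpyjb

Rule — shift every letter 2 places backward in the alphabet (wrapping around).
Applying that to "emerald" gives "ckcpyjb".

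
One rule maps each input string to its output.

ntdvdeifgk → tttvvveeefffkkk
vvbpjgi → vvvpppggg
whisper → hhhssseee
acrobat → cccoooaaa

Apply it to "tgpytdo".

Looking at the pairs, the operation is to keep every other character starting from the second (positions 2nd, 4th, 6th, ...), then repeat every character 3 times.
On "tgpytdo": the first step gives "gyd", and the second then gives "gggyyyddd".

gggyyyddd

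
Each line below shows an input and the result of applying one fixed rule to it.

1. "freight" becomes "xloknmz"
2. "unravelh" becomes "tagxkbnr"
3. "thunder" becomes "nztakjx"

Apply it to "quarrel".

awxgkxr

The rule is to swap each adjacent pair of characters (1↔2, 3↔4, ...), then shift every letter 6 places forward in the alphabet (wrapping around).
On "quarrel": the first step gives "uqraerl", and the second then gives "awxgkxr".
(Check on "freight": → "rfiehgt" → "xloknmz" ✓)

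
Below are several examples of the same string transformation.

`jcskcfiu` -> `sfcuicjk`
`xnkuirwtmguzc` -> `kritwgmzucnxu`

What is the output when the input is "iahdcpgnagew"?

hpcnggaweaid

Each output is the input with this applied: swap each adjacent pair of characters (1↔2, 3↔4, ...), then move the first 3 characters to the end (rotate left by 3).
Starting from "iahdcpgnagew": after the first operation, "aidhpcnggawe"; after the second, "hpcnggaweaid".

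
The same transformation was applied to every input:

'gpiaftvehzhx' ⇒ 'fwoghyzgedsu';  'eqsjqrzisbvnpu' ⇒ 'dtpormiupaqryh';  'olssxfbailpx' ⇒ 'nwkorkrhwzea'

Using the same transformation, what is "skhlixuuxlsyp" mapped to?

rojxgrkkhwwtt

The transformation: shift every letter 1 place backward in the alphabet (wrapping around), then take characters alternately from the front and the back (1st, last, 2nd, 2nd-last, ...).
Working it through for "skhlixuuxlsyp": intermediate "rjgkhwttwkrxo", final "rojxgrkkhwwtt".
(Check on "olssxfbailpx": → "nkrrweazhkow" → "nwkorkrhwzea" ✓)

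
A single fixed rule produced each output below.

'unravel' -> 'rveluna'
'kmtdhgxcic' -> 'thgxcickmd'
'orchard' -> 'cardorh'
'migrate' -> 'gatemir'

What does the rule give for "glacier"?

aierglc

What's happening: move the first 3 characters to the end (rotate left by 3), then swap the first and last characters.
On "glacier": the first step gives "ciergla", and the second then gives "aierglc".
(Check on "orchard": → "hardorc" → "cardorh" ✓)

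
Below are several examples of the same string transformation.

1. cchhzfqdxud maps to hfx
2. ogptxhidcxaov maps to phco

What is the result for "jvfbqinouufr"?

fiur

Each output is the input with this applied: keep one character in every 3, starting at position 3 (positions 3rd, 6th, 9th, ...).
For "jvfbqinouufr" the result is "fiur".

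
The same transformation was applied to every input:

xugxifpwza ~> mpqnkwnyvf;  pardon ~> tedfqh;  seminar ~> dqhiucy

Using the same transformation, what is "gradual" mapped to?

Rule — move the last 3 characters to the front (rotate right by 3), then shift every letter 10 places backward in the alphabet (wrapping around).
Doing the same to "gradual": "kqbwhqt".

kqbwhqt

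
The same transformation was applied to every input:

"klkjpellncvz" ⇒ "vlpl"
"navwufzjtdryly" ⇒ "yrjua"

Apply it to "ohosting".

gth

In each case the input is transformed by: keep one character in every 3, starting at position 2 (positions 2nd, 5th, 8th, ...), then reverse the string.
Starting from "ohosting": after the first operation, "htg"; after the second, "gth".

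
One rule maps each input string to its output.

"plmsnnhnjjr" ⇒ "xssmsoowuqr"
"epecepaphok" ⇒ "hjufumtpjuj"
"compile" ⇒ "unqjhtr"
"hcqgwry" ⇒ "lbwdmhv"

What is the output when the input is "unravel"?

The rule is to move the first 3 characters to the end (rotate left by 3), then shift every letter 5 places forward in the alphabet (wrapping around).
For "unravel", step one produces "avelunr"; step two turns that into "fajqzsw".

fajqzsw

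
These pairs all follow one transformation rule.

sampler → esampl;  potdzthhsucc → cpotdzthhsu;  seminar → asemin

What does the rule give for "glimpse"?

sglimp

The transformation: delete the last character, then move the last character to the front.
For "glimpse", step one produces "glimps"; step two turns that into "sglimp".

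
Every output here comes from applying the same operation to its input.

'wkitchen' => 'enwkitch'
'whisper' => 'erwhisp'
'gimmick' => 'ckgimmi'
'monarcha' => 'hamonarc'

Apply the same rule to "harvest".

In each case the input is transformed by: move the last 2 characters to the front (rotate right by 2).
Applying that to "harvest" gives "stharve".

stharve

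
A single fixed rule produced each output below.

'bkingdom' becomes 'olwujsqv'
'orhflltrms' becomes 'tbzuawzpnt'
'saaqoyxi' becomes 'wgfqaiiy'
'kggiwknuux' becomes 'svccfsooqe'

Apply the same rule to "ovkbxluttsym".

Each output is the input with this applied: shift every letter 8 places forward in the alphabet (wrapping around), then swap the front and back halves of the string.
Working it through for "ovkbxluttsym": intermediate "wdsjftcbbagu", final "cbbaguwdsjft".

cbbaguwdsjft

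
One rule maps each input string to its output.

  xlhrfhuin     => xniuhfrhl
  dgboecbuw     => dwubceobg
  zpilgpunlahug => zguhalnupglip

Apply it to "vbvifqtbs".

The rule is to move the first character to the end, then reverse the string.
"vbvifqtbs" → "bvifqtbsv" → "vsbtqfivb".

vsbtqfivb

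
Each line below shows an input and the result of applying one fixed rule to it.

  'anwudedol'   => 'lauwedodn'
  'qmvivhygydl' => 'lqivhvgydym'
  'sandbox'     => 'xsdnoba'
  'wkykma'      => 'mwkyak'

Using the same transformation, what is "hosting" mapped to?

The transformation: swap each adjacent pair of characters (1↔2, 3↔4, ...), then swap the first and last characters.
For "hosting", step one produces "ohtsnig"; step two turns that into "ghtsnio".

ghtsnio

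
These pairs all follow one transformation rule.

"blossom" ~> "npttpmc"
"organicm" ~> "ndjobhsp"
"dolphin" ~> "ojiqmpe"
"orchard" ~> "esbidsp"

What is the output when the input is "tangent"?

The rule is to reverse the string, then shift every letter 1 place forward in the alphabet (wrapping around).
For "tangent", step one produces "tnegnat"; step two turns that into "uofhobu".

uofhobu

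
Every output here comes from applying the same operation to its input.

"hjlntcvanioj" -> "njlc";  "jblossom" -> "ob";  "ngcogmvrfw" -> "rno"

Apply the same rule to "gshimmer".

The rule is to swap the front and back halves of the string, then keep one character in every 3, starting at position 3 (positions 3rd, 6th, 9th, ...).
Starting from "gshimmer": after the first operation, "mmergshi"; after the second, "es".

es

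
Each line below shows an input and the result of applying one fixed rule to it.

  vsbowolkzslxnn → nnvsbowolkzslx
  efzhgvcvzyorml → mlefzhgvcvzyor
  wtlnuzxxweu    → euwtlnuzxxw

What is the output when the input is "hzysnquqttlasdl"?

The pattern: move the last 2 characters to the front (rotate right by 2).
Doing the same to "hzysnquqttlasdl": "dlhzysnquqttlas".

dlhzysnquqttlas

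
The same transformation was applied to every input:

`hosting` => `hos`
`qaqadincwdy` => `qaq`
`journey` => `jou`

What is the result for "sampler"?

What's happening: keep only the first 3 characters.
So "sampler" becomes "sam".

sam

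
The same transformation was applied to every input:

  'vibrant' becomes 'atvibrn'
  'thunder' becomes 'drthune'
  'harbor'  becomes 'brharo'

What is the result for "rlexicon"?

cnrlexio

The pattern: move the last 2 characters to the front (rotate right by 2), then swap the first and last characters.
For "rlexicon", step one produces "onrlexic"; step two turns that into "cnrlexio".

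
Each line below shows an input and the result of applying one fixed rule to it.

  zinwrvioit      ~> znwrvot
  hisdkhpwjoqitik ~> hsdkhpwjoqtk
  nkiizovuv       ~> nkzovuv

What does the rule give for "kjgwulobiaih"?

kjgwulobah

Each output is the input with this applied: remove every "i".
Doing the same to "kjgwulobiaih": "kjgwulobah".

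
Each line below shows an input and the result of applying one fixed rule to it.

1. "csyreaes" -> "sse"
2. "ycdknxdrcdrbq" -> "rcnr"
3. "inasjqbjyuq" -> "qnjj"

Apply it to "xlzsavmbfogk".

Rule — keep one character in every 3, starting at position 2 (positions 2nd, 5th, 8th, ...), then move the last character to the front.
On "xlzsavmbfogk" that produces "glab".

glab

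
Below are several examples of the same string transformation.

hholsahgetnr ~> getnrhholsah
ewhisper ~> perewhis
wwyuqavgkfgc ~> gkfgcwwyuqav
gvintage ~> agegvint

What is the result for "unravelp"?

elpunrav

The pattern: swap the front and back halves of the string, then move the first character to the end.
Doing the same to "unravelp": "elpunrav".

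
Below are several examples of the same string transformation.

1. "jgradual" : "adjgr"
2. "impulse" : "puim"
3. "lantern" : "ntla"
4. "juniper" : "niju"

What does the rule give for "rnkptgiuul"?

girnkpt

The pattern: delete the last 3 characters, then move the last 2 characters to the front (rotate right by 2).
"rnkptgiuul" → "rnkptgi" → "girnkpt".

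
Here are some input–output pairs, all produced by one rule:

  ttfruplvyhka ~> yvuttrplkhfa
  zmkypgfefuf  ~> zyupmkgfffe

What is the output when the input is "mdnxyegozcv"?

In each case the input is transformed by: sort the characters into reverse alphabetical order.
So "mdnxyegozcv" becomes "zyxvonmgedc".

zyxvonmgedc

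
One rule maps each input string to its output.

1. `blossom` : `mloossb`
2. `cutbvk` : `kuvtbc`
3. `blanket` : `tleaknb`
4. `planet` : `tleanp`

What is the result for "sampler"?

raemlps

What's happening: take characters alternately from the front and the back (1st, last, 2nd, 2nd-last, ...), then move the first character to the end.
On "sampler": the first step gives "sraemlp", and the second then gives "raemlps".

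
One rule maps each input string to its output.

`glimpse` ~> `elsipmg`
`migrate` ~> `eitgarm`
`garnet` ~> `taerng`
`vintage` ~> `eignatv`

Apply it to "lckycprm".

In each case the input is transformed by: take characters alternately from the front and the back (1st, last, 2nd, 2nd-last, ...), then move the first character to the end.
Starting from "lckycprm": after the first operation, "lmcrkpyc"; after the second, "mcrkpycl".
(Check on "vintage": → "veignat" → "eignatv" ✓)

mcrkpycl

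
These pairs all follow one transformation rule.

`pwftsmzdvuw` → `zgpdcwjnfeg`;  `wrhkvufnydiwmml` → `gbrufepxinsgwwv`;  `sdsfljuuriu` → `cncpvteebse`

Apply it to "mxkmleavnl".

Looking at the pairs, the operation is to shift every letter 10 places forward in the alphabet (wrapping around).
Applying that to "mxkmleavnl" gives "whuwvokfxv".

whuwvokfxv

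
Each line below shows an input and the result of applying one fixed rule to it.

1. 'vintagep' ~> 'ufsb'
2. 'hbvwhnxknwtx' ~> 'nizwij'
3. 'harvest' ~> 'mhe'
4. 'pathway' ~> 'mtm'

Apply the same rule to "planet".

xzf

The pattern: keep every other character starting from the second (positions 2nd, 4th, 6th, ...), then shift every letter 12 places forward in the alphabet (wrapping around).
Starting from "planet": after the first operation, "lnt"; after the second, "xzf".
(Check on "pathway": → "aha" → "mtm" ✓)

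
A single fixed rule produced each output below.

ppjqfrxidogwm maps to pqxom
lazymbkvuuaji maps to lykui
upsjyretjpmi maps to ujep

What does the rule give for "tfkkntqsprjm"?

The rule is to keep one character in every 3, starting at position 1 (positions 1st, 4th, 7th, ...).
So "tfkkntqsprjm" becomes "tkqr".

tkqr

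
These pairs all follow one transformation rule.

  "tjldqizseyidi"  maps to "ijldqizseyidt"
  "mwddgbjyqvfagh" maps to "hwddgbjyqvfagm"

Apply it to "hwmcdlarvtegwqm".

mwmcdlarvtegwqh

Each output is the input with this applied: swap the first and last characters.
Applying that to "hwmcdlarvtegwqm" gives "mwmcdlarvtegwqh".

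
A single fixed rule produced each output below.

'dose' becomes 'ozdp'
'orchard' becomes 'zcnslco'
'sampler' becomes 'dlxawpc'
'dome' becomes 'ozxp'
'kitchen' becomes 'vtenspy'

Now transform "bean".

mply

Looking at the pairs, the operation is to shift every letter 11 places forward in the alphabet (wrapping around).
Doing the same to "bean": "mply".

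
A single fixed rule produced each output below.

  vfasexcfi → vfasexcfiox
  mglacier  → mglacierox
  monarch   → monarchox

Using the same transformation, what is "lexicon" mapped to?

Each output is the input with this applied: append "ox".
"lexicon" → "lexiconox".

lexiconox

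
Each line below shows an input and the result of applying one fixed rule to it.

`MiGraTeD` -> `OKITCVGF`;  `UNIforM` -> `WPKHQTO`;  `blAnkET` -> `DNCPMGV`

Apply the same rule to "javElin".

Each output is the input with this applied: shift every letter 2 places forward in the alphabet (wrapping around), then convert every letter to uppercase.
"javElin" → "lcxGnkp" → "LCXGNKP".

LCXGNKP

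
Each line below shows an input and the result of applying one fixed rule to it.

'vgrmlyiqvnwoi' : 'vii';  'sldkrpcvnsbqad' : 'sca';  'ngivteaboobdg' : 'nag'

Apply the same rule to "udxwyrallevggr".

In each case the input is transformed by: keep one character in every 3, starting at position 1 (positions 1st, 4th, 7th, ...), then keep every other character starting from the first (positions 1st, 3rd, 5th, ...).
Applying both steps to "udxwyrallevggr": "uwaeg", then "uag".
(Check on "sldkrpcvnsbqad": → "skcsa" → "sca" ✓)

uag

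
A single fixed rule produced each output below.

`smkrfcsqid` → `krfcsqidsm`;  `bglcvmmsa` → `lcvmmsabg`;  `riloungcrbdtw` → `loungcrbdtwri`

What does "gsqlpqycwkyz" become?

qlpqycwkyzgs

Looking at the pairs, the operation is to move the first 2 characters to the end (rotate left by 2).
"gsqlpqycwkyz" → "qlpqycwkyzgs".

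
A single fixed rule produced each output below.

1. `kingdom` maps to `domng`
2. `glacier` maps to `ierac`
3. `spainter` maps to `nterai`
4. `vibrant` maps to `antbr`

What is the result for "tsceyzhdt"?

yzhdtce

Each output is the input with this applied: delete the first 2 characters, then move the first 2 characters to the end (rotate left by 2).
Starting from "tsceyzhdt": after the first operation, "ceyzhdt"; after the second, "yzhdtce".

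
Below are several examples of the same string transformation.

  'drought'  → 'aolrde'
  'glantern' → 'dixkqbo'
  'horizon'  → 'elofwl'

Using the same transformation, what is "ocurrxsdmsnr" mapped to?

lzrooupajpk

What's happening: delete the last character, then shift every letter 3 places backward in the alphabet (wrapping around).
"ocurrxsdmsnr" → "ocurrxsdmsn" → "lzrooupajpk".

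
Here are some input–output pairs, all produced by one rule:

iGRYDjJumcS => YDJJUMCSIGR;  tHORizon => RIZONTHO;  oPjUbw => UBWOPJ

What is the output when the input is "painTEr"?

The pattern: move the first 3 characters to the end (rotate left by 3), then convert every letter to uppercase.
Working it through for "painTEr": intermediate "nTErpai", final "NTERPAI".

NTERPAI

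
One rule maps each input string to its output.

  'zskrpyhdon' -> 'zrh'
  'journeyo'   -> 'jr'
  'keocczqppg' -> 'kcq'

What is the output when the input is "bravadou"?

bv

What's happening: keep one character in every 3, starting at position 1 (positions 1st, 4th, 7th, ...), then delete the last character.
Applying both steps to "bravadou": "bvo", then "bv".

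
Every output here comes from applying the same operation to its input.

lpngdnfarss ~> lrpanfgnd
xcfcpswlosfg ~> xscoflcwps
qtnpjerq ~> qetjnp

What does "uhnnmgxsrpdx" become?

What's happening: delete the last 2 characters, then take characters alternately from the front and the back (1st, last, 2nd, 2nd-last, ...).
For "uhnnmgxsrpdx", step one produces "uhnnmgxsrp"; step two turns that into "uphrnsnxmg".

uphrnsnxmg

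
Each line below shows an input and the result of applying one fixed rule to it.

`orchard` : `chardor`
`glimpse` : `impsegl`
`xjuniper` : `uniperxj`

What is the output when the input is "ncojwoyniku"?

The rule is to move the first 2 characters to the end (rotate left by 2).
"ncojwoyniku" → "ojwoynikunc".

ojwoynikunc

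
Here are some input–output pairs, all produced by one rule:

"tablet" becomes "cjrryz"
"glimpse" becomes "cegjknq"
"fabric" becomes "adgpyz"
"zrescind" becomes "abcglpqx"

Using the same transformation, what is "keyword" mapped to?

bcimpuw

Looking at the pairs, the operation is to shift every letter 2 places backward in the alphabet (wrapping around), then sort the characters into alphabetical order.
Applying that to "keyword" gives "bcimpuw".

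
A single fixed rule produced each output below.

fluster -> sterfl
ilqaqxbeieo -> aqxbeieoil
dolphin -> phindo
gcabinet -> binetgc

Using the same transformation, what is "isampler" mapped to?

Rule — move the first 2 characters to the end (rotate left by 2), then delete the first character.
Applying both steps to "isampler": "ampleris", then "mpleris".

mpleris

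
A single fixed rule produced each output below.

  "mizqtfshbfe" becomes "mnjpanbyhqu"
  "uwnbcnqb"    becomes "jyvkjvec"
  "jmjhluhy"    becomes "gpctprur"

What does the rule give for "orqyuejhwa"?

Rule — reverse the string, then shift every letter 8 places forward in the alphabet (wrapping around).
"orqyuejhwa" → "awhjeuyqro" → "ieprmcgyzw".

ieprmcgyzw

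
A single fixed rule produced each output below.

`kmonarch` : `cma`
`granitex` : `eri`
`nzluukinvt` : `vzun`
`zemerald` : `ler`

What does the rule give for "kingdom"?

Looking at the pairs, the operation is to move the last 2 characters to the front (rotate right by 2), then keep one character in every 3, starting at position 1 (positions 1st, 4th, 7th, ...).
Working it through for "kingdom": intermediate "omkingd", final "oid".

oid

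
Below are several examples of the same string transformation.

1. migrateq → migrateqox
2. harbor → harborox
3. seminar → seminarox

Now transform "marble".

The transformation: append "ox".
On "marble" that produces "marbleox".

marbleox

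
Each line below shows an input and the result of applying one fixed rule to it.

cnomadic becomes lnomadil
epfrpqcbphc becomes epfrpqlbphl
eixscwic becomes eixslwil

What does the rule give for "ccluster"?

The rule is to replace every "c" with "l".
"ccluster" → "llluster".

llluster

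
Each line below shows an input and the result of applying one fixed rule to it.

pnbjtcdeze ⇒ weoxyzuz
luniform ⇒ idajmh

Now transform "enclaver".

xgvqzm

In each case the input is transformed by: delete the first 2 characters, then shift every letter 5 places backward in the alphabet (wrapping around).
For "enclaver" the result is "xgvqzm".
(Check on "luniform": → "niform" → "idajmh" ✓)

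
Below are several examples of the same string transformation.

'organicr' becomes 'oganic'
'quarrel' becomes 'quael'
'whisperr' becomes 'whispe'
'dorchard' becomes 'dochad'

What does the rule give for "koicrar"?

The rule is to remove every "r".
On "koicrar" that produces "koica".

koica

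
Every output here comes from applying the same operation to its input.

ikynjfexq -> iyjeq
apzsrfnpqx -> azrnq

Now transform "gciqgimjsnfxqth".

gigmsfqh

In each case the input is transformed by: keep every other character starting from the first (positions 1st, 3rd, 5th, ...).
So "gciqgimjsnfxqth" becomes "gigmsfqh".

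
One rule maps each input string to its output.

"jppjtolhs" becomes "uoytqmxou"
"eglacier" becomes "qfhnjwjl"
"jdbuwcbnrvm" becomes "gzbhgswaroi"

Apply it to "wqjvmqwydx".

Looking at the pairs, the operation is to shift every letter 5 places forward in the alphabet (wrapping around), then move the first 2 characters to the end (rotate left by 2).
For "wqjvmqwydx", step one produces "bvoarvbdic"; step two turns that into "oarvbdicbv".

oarvbdicbv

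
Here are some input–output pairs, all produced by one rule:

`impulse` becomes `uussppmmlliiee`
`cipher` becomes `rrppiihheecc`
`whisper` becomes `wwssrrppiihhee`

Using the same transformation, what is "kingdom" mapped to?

Each output is the input with this applied: double every character, then sort the characters into reverse alphabetical order.
For "kingdom", step one produces "kkiinnggddoomm"; step two turns that into "oonnmmkkiiggdd".
(Check on "whisper": → "wwhhiissppeerr" → "wwssrrppiihhee" ✓)

oonnmmkkiiggdd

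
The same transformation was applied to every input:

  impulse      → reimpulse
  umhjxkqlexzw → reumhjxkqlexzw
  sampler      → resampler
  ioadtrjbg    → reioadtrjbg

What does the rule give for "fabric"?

In each case the input is transformed by: prepend "re".
For "fabric" the result is "refabric".

refabric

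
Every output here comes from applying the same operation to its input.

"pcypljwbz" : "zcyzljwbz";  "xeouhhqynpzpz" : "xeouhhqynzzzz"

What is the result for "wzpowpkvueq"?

wzzowzkvueq

Looking at the pairs, the operation is to replace every "p" with "z".
"wzpowpkvueq" → "wzzowzkvueq".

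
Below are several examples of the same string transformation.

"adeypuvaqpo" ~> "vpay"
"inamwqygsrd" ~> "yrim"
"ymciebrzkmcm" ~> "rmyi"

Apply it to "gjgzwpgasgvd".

The pattern: keep one character in every 3, starting at position 1 (positions 1st, 4th, 7th, ...), then swap the front and back halves of the string.
On "gjgzwpgasgvd" that produces "gggz".

gggz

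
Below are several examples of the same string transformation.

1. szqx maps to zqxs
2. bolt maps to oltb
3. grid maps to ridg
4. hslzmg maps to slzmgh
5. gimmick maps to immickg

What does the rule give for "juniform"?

uniformj

What's happening: move the first character to the end.
For "juniform" the result is "uniformj".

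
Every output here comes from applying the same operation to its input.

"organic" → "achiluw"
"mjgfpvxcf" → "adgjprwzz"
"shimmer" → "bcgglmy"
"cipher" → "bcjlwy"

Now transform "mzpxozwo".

Looking at the pairs, the operation is to shift every letter 6 places backward in the alphabet (wrapping around), then sort the characters into alphabetical order.
For "mzpxozwo", step one produces "gtjritqi"; step two turns that into "giijqrtt".
(Check on "mjgfpvxcf": → "gdazjprwz" → "adgjprwzz" ✓)

giijqrtt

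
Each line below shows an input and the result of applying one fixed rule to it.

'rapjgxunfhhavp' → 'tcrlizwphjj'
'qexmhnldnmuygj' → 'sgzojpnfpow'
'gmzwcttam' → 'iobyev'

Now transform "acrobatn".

Each output is the input with this applied: shift every letter 2 places forward in the alphabet (wrapping around), then delete the last 3 characters.
So "acrobatn" becomes "cetqd".
(Check on "gmzwcttam": → "iobyevvco" → "iobyev" ✓)

cetqd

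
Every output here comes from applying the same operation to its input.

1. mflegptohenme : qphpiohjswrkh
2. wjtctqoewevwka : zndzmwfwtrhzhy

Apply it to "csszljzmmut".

pxwfvvcomcp

The pattern: shift every letter 3 places forward in the alphabet (wrapping around), then move the last 3 characters to the front (rotate right by 3).
For "csszljzmmut" the result is "pxwfvvcomcp".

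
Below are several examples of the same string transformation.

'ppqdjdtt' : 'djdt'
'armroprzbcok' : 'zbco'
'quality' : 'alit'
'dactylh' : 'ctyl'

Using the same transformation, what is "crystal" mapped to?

In each case the input is transformed by: delete the last character, then keep only the last 4 characters.
"crystal" → "ysta".
(Check on "dactylh": → "dactyl" → "ctyl" ✓)

ysta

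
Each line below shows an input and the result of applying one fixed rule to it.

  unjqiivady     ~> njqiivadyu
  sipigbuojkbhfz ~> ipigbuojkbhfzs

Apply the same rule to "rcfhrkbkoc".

Looking at the pairs, the operation is to move the first character to the end.
On "rcfhrkbkoc" that produces "cfhrkbkocr".

cfhrkbkocr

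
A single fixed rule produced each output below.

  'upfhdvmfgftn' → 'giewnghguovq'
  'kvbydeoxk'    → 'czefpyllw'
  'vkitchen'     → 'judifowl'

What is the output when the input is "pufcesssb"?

The rule is to move the first 2 characters to the end (rotate left by 2), then shift every letter 1 place forward in the alphabet (wrapping around).
"pufcesssb" → "fcesssbpu" → "gdftttcqv".

gdftttcqv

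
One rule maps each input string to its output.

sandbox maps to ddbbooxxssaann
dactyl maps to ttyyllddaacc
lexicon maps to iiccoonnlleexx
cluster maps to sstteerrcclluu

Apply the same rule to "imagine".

ggiinneeiimmaa

Each output is the input with this applied: move the first 3 characters to the end (rotate left by 3), then double every character.
On "imagine": the first step gives "gineima", and the second then gives "ggiinneeiimmaa".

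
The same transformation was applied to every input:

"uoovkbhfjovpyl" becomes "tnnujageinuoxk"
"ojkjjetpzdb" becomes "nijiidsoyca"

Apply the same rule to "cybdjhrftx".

bxacigqesw

In each case the input is transformed by: shift every letter 1 place backward in the alphabet (wrapping around).
So "cybdjhrftx" becomes "bxacigqesw".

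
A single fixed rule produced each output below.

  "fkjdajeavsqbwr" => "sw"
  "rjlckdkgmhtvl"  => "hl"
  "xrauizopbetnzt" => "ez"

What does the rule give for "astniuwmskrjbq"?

kb

In each case the input is transformed by: keep one character in every 3, starting at position 1 (positions 1st, 4th, 7th, ...), then delete the first 3 characters.
Working it through for "astniuwmskrjbq": intermediate "anwkb", final "kb".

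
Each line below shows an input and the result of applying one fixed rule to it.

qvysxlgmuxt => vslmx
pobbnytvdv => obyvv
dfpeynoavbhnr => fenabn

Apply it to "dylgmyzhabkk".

ygyhbk

Looking at the pairs, the operation is to keep every other character starting from the second (positions 2nd, 4th, 6th, ...).
Doing the same to "dylgmyzhabkk": "ygyhbk".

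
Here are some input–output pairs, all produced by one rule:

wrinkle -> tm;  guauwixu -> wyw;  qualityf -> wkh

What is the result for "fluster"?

Looking at the pairs, the operation is to keep one character in every 3, starting at position 2 (positions 2nd, 5th, 8th, ...), then shift every letter 2 places forward in the alphabet (wrapping around).
For "fluster", step one produces "lt"; step two turns that into "nv".

nv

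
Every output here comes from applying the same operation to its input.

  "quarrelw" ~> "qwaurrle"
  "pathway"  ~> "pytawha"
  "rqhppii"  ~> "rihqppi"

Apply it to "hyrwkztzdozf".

hfrykwtzdzzo

Looking at the pairs, the operation is to move the last character to the front, then swap each adjacent pair of characters (1↔2, 3↔4, ...).
Starting from "hyrwkztzdozf": after the first operation, "fhyrwkztzdoz"; after the second, "hfrykwtzdzzo".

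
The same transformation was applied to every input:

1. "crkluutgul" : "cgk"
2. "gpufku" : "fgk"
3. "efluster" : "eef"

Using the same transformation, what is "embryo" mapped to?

The rule is to sort the characters into alphabetical order, then keep only the first 3 characters.
Doing the same to "embryo": "bem".

bem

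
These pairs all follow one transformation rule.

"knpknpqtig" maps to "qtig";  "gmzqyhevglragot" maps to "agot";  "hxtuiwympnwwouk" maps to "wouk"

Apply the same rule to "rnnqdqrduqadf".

Each output is the input with this applied: keep only the last 4 characters.
Applying that to "rnnqdqrduqadf" gives "qadf".

qadf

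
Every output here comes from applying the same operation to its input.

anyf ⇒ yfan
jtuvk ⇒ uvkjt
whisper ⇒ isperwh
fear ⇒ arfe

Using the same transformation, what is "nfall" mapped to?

What's happening: move the first 2 characters to the end (rotate left by 2).
On "nfall" that produces "allnf".

allnf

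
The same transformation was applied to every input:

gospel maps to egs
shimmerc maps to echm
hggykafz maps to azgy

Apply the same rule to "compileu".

luop

The transformation: swap the front and back halves of the string, then keep every other character starting from the second (positions 2nd, 4th, 6th, ...).
On "compileu": the first step gives "ileucomp", and the second then gives "luop".
(Check on "gospel": → "pelgos" → "egs" ✓)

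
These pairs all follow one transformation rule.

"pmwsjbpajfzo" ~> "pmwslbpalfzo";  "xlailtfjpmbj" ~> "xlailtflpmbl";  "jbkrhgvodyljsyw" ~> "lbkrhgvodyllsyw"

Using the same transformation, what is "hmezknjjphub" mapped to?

In each case the input is transformed by: replace every "j" with "l".
"hmezknjjphub" → "hmezknllphub".

hmezknllphub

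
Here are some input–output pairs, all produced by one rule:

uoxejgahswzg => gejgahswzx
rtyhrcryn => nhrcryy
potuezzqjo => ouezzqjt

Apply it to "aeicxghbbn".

What's happening: delete the first 2 characters, then swap the first and last characters.
Starting from "aeicxghbbn": after the first operation, "icxghbbn"; after the second, "ncxghbbi".
(Check on "potuezzqjo": → "tuezzqjo" → "ouezzqjt" ✓)

ncxghbbi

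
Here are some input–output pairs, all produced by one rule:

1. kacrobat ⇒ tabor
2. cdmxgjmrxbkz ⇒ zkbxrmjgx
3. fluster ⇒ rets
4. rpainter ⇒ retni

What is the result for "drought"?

thgu

Rule — delete the first 3 characters, then reverse the string.
Applying both steps to "drought": "ught", then "thgu".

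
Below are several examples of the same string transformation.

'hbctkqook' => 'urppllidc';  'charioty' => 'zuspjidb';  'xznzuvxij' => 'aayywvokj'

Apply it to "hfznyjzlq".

The pattern: sort the characters into reverse alphabetical order, then shift every letter 1 place forward in the alphabet (wrapping around).
Starting from "hfznyjzlq": after the first operation, "zzyqnljhf"; after the second, "aazromkig".

aazromkig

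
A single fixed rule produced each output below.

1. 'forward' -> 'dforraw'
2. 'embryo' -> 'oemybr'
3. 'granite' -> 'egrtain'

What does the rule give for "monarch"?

hmocnra

Rule — swap the first and last characters, then take characters alternately from the front and the back (1st, last, 2nd, 2nd-last, ...).
"monarch" → "honarcm" → "hmocnra".
(Check on "forward": → "dorwarf" → "dforraw" ✓)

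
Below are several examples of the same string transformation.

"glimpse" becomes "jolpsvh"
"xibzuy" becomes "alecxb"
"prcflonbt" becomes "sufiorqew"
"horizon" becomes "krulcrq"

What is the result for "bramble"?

eudpeoh

Rule — shift every letter 3 places forward in the alphabet (wrapping around).
On "bramble" that produces "eudpeoh".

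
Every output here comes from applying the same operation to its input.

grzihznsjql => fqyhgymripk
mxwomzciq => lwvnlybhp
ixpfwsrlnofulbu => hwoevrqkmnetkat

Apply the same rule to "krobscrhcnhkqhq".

jqnarbqgbmgjpgp

Each output is the input with this applied: shift every letter 1 place backward in the alphabet (wrapping around).
So "krobscrhcnhkqhq" becomes "jqnarbqgbmgjpgp".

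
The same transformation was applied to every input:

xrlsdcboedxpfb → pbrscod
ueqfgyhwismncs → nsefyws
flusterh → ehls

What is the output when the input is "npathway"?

What's happening: move the last 3 characters to the front (rotate right by 3), then keep every other character starting from the first (positions 1st, 3rd, 5th, ...).
Applying both steps to "npathway": "waynpath", then "wypt".

wypt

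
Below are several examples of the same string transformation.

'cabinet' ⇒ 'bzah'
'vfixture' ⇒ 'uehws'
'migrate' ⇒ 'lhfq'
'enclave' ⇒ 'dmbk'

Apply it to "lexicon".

The transformation: shift every letter 1 place backward in the alphabet (wrapping around), then delete the last 3 characters.
Applying both steps to "lexicon": "kdwhbnm", then "kdwh".
(Check on "enclave": → "dmbkzud" → "dmbk" ✓)

kdwh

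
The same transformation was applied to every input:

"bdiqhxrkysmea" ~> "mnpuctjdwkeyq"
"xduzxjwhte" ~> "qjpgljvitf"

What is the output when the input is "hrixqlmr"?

What's happening: shift every letter 12 places forward in the alphabet (wrapping around), then move the last character to the front.
On "hrixqlmr": the first step gives "tdujcxyd", and the second then gives "dtdujcxy".

dtdujcxy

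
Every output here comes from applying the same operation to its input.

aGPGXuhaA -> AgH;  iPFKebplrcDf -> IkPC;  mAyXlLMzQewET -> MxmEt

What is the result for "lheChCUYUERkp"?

Looking at the pairs, the operation is to keep one character in every 3, starting at position 1 (positions 1st, 4th, 7th, ...), then flip the case of every letter.
Applying both steps to "lheChCUYUERkp": "lCUEp", then "LcueP".

LcueP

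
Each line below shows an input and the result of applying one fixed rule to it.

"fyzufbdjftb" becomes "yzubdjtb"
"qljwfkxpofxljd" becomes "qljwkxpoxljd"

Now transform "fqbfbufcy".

qbbucy

The rule is to remove every "f".
So "fqbfbufcy" becomes "qbbucy".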